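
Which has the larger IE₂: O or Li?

Li

Consider each +1 ion: O⁺ still has 5 valence electrons; Li⁺ is the bare [He] core.
Breaking into a closed-shell core is much more expensive than removing a leftover valence electron — Li has the largest IE_2 here.
Tabulated IE_2 (kJ/mol): O 3388, Li 7298.
Hence IE_2: O < Li.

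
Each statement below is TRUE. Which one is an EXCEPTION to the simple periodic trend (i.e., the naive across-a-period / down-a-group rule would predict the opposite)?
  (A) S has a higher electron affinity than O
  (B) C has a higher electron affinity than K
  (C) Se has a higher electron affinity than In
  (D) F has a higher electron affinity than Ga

The general trend: electron affinity increases across a period and decreases down a group.
(A) S (period 3, group 16) vs O (period 2, group 16): the stated order contradicts the simple trend.
(B) C (period 2, group 14) vs K (period 4, group 1): the stated order agrees with the simple trend.
(C) Se (period 4, group 16) vs In (period 5, group 13): the stated order agrees with the simple trend.
(D) F (period 2, group 17) vs Ga (period 4, group 13): the stated order agrees with the simple trend.
The exception is (A): the compact 2p subshell of O repels the added electron more than S's larger 3p does.

(A)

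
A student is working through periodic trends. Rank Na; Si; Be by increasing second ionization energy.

Si < Be < Na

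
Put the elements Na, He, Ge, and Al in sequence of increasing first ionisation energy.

Removing the outermost electron gets harder across a period and easier down a group.
Here both period and group differ, so the two effects have to be weighed against each other.
Al > Na: Al lies to the right of Na in period 3, so the across-period effect alone puts Al higher.
Ge > Al: period and group pull opposite ways; the across-period shift dominates (762 vs 578 kJ/mol).
He > Ge: relative to Ge, both the across-period and down-group shifts push He's first ionization energy up.
For reference (kJ/mol): He 2372, Na 496, Al 578, Ge 762.
So from lowest to highest: Na < Al < Ge < He.

Na, Al, Ge, He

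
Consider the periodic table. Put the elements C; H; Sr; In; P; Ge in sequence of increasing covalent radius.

H, C, P, Ge, In, Sr

H is in period 1, group 1; C is in period 2, group 14; P is in period 3, group 15; Ge is in period 4, group 14; Sr is in period 5, group 2; In is in period 5, group 13.
Atomic radius shrinks across a period as nuclear charge pulls the same shell inward, and grows down a group as new shells are added.
Here both period and group differ, so the two effects have to be weighed against each other.
C > H: period and group pull opposite ways; the down-group shift dominates (75 vs 32 pm).
P > C: period and group pull opposite ways; the down-group shift dominates (111 vs 75 pm).
Ge > P: both effects reinforce here, so Ge is clearly the larger of the two.
In > Ge: both effects reinforce here, so In is clearly the larger of the two.
Sr > In: Sr lies to the left of In in period 5, so the across-period effect alone puts Sr larger.
Tabulated atomic radius (pm): H 32, C 75, P 111, Ge 121, Sr 185, In 142.
So from smallest to largest: H < C < P < Ge < In < Sr.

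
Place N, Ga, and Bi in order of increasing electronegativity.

Ga, Bi, N

Atoms toward the upper right of the periodic table pull bonding electrons most strongly.
Here both period and group differ, so the two effects have to be weighed against each other.
Bi > Ga: period and group pull opposite ways; the across-period shift dominates (2.02 vs 1.81).
N > Bi: they share group 15; the group trend gives N the larger value.
Approximate values (Pauling): N 3.04, Ga 1.81, Bi 2.02.
So from lowest to highest: Ga < Bi < N.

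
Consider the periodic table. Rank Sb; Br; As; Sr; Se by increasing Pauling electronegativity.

Sr < Sb < As < Se < Br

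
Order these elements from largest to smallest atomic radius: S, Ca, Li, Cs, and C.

Li is in period 2, group 1; C is in period 2, group 14; S is in period 3, group 16; Ca is in period 4, group 2; Cs is in period 6, group 1.
Radius decreases left→right (rising Z_eff, same n) and increases top→bottom (higher n).
Neither a single period nor a single group — weigh both effects.
S > C: the two effects oppose for this pair; the down-group effect wins (103 vs 75 pm).
Li > S: period and group pull opposite ways; the across-period shift dominates (133 vs 103 pm).
Ca > Li: the two effects oppose for this pair; the down-group effect wins (171 vs 133 pm).
Cs > Ca: relative to Ca, both the across-period and down-group shifts push Cs's atomic radius up.
Approximate values (pm): Li 133, C 75, S 103, Ca 171, Cs 232.
So from largest to smallest: Cs > Ca > Li > S > C.

Cs, Ca, Li, S, C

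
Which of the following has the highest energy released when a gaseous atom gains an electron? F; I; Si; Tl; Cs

F is in period 2, group 17; Si is in period 3, group 14; I is in period 5, group 17; Cs is in period 6, group 1; Tl is in period 6, group 13.
EA tends to increase across a period and decrease down a group, though the pattern is less regular than for IE or radius.
Neither a single period nor a single group — weigh both effects.
Cs > Tl: this pair runs against the simple trend — see the exception note.
Si > Cs: relative to Cs, both the across-period and down-group shifts push Si's electron affinity up.
I > Si: the two effects oppose for this pair; the across-period effect wins (295 vs 134 kJ/mol).
F > I: they share group 17; the group trend gives F the larger value.
Note the exception: Cs has a higher electron affinity than Tl, contrary to the simple trend — Tl's ns²np¹ configuration gives only a small electron affinity — the sparsely filled np subshell binds an added electron weakly.
Tabulated electron affinity (kJ/mol): F 328, Si 134, I 295, Cs 46, Tl 19.
The highest energy released when a gaseous atom gains an electron among these belongs to F.

F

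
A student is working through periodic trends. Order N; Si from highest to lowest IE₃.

N > Si

The third ionization energy removes an electron from the +2 ion. For each element: N²⁺ still has 3 valence electrons; Si²⁺ still has 2 valence electrons.
All are still removing valence electrons, so compare the +2 ions as you would atoms: IE_3 generally rises across a period (higher Z_eff) and falls down a group (larger shell), subject to the usual subshell exceptions.
Valence configurations: N²⁺ [He]2s²2p¹, Si²⁺ [Ne]3s².
The numbers (kJ/mol): N 4578, Si 3232.
Putting it together, IE_3: Si < N.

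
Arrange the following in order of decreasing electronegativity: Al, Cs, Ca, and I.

I > Al > Ca > Cs

Al is in period 3, group 13; Ca is in period 4, group 2; I is in period 5, group 17; Cs is in period 6, group 1.
Atoms toward the upper right of the periodic table pull bonding electrons most strongly.
Neither a single period nor a single group — weigh both effects.
Ca > Cs: both effects reinforce here, so Ca is clearly the higher of the two.
Al > Ca: relative to Ca, both the across-period and down-group shifts push Al's electronegativity up.
I > Al: period and group pull opposite ways; the across-period shift dominates (2.66 vs 1.61).
For reference (Pauling): Al 1.61, Ca 1.00, I 2.66, Cs 0.79.
So from highest to lowest: I > Al > Ca > Cs.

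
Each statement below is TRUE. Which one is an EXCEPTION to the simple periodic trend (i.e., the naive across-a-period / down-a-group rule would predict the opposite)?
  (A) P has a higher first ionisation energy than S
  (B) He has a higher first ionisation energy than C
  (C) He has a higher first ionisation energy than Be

(A)

The general trend: first ionisation energy increases across a period and decreases down a group.
(A) P (period 3, group 15) vs S (period 3, group 16): the stated order contradicts the simple trend.
(B) He (period 1, group 18) vs C (period 2, group 14): the stated order agrees with the simple trend.
(C) He (period 1, group 18) vs Be (period 2, group 2): the stated order agrees with the simple trend.
The exception is (A): S (3p⁴) ionizes more easily than half-filled P (3p³) because the paired 3p electron in S is pushed out by e⁻–e⁻ repulsion.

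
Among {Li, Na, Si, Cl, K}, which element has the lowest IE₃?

The third ionization energy removes an electron from the +2 ion. For each element: Li²⁺ is already 1 electron into the core; Na²⁺ is already 1 electron into the core; Si²⁺ still has 2 valence electrons; Cl²⁺ still has 5 valence electrons; K²⁺ is already 1 electron into the core.
Breaking into a closed-shell core is much more expensive than removing a leftover valence electron — K, Na and Li have the largest IE_3 here.
Valence configurations: Si²⁺ [Ne]3s², Cl²⁺ [Ne]3s²3p³.
Tabulated IE_3 (kJ/mol): Li 11815, Na 6910, Si 3232, Cl 3822, K 4420.
So the third ionization energies run Si < Cl < K < Na < Li.

Si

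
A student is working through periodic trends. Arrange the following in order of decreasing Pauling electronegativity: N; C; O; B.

O > N > C > B

Electronegativity increases across a period and decreases down a group, tracking effective nuclear charge and atomic size.
All lie in period 2, so electronegativity increases left to right.
So from highest to lowest: O > N > C > B.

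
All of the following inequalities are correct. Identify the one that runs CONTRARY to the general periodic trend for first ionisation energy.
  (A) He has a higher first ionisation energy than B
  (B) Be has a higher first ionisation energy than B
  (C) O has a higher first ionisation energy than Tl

(B)

The general trend: first ionisation energy increases across a period and decreases down a group.
(A) He (period 1, group 18) vs B (period 2, group 13): the stated order agrees with the simple trend.
(B) Be (period 2, group 2) vs B (period 2, group 13): the stated order contradicts the simple trend.
(C) O (period 2, group 16) vs Tl (period 6, group 13): the stated order agrees with the simple trend.
The exception is (B): removing B's lone 2p electron is easier than breaking Be's filled 2s².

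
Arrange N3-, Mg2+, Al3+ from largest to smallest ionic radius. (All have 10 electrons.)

All of these have 10 electrons, so size is governed by nuclear charge alone: the more protons, the stronger the pull on the same electron cloud, and the smaller the ion.
Nuclear charges: Al3+ (Z=13), Mg2+ (Z=12), N3- (Z=7).
Largest to smallest: N3- > Mg2+ > Al3+.

N3- > Mg2+ > Al3+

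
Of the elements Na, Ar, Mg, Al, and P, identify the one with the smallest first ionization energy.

Na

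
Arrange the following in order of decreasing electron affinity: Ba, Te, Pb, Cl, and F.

Cl, F, Te, Pb, Ba

Adding an electron releases more energy for atoms nearer the top right (short of the noble gases).
These span different periods and groups, so the two trends combine.
Pb > Ba: both are in period 6; the period trend gives Pb the larger value.
Te > Pb: both effects reinforce here, so Te is clearly the higher of the two.
F > Te: relative to Te, both the across-period and down-group shifts push F's electron affinity up.
Cl > F: this pair runs against the simple trend — see the exception note.
Note the exception: Cl has a higher electron affinity than F, contrary to the simple trend — F's small 2p subshell makes the incoming electron feel strong e⁻–e⁻ repulsion, so Cl actually releases more energy on gaining an electron.
Approximate values (kJ/mol): F 328, Cl 349, Te 190, Ba 14, Pb 35.
So from highest to lowest: Cl > F > Te > Pb > Ba.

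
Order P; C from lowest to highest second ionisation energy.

IE_2 is the cost of taking one more electron from the +1 cation: P⁺ still has 4 valence electrons; C⁺ still has 3 valence electrons.
All are still removing valence electrons, so compare the +1 ions as you would atoms: IE_2 generally rises across a period (higher Z_eff) and falls down a group (larger shell), subject to the usual subshell exceptions.
Valence configurations: P⁺ [Ne]3s²3p², C⁺ [He]2s²2p¹.
Tabulated IE_2 (kJ/mol): P 1907, C 2353.
Hence IE_2: P < C.

P < C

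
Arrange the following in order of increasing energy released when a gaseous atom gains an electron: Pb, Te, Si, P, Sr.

Adding an electron releases more energy for atoms nearer the top right (short of the noble gases).
Neither a single period nor a single group — weigh both effects.
Pb > Sr: period and group pull opposite ways; the across-period shift dominates (35 vs 5 kJ/mol).
P > Pb: relative to Pb, both the across-period and down-group shifts push P's electron affinity up.
Si > P: this pair runs against the simple trend — see the exception note.
Te > Si: period and group pull opposite ways; the across-period shift dominates (190 vs 134 kJ/mol).
Note the exception: Si has a higher electron affinity than P, contrary to the simple trend — adding an electron to P's half-filled 3p³ is unfavourable, so Si (3p²) has the more exothermic EA.
Tabulated electron affinity (kJ/mol): Si 134, P 72, Sr 5, Te 190, Pb 35.
So from lowest to highest: Sr < Pb < P < Si < Te.

Sr < Pb < P < Si < Te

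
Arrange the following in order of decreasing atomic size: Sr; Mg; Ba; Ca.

Ba > Sr > Ca > Mg

Mg is in period 3, group 2; Ca is in period 4, group 2; Sr is in period 5, group 2; Ba is in period 6, group 2.
Atomic radius shrinks across a period as nuclear charge pulls the same shell inward, and grows down a group as new shells are added.
All are in group 2, so atomic radius increases down the group.
So from largest to smallest: Ba > Sr > Ca > Mg.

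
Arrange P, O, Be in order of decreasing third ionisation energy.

Be, O, P

IE_3 is the cost of taking one more electron from the +2 cation: P²⁺ still has 3 valence electrons; O²⁺ still has 4 valence electrons; Be²⁺ is the bare [He] core.
Pulling an electron out of a noble-gas core costs far more than removing a remaining valence electron, so Be sits at the high end of IE_3.
Valence configurations: P²⁺ [Ne]3s²3p¹, O²⁺ [He]2s²2p².
Tabulated IE_3 (kJ/mol): P 2914, O 5300, Be 14849.
So the third ionization energies run P < O < Be.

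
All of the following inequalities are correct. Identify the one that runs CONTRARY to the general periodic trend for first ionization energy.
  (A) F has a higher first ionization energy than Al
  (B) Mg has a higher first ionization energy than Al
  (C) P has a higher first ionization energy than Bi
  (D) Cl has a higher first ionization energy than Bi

(B)

The general trend: first ionization energy increases across a period and decreases down a group.
(A) F (period 2, group 17) vs Al (period 3, group 13): the stated order agrees with the simple trend.
(B) Mg (period 3, group 2) vs Al (period 3, group 13): the stated order contradicts the simple trend.
(C) P (period 3, group 15) vs Bi (period 6, group 15): the stated order agrees with the simple trend.
(D) Cl (period 3, group 17) vs Bi (period 6, group 15): the stated order agrees with the simple trend.
The exception is (B): Al's single 3p electron is easier to remove than one from Mg's filled 3s².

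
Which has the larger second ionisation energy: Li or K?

IE_2 is the cost of taking one more electron from the +1 cation: Li⁺ is the bare [He] core; K⁺ is the bare [Ar] core.
All of these are removing an electron from a noble-gas core or deeper; the smaller core (lower principal quantum number) is held far more tightly, and within a period the higher nuclear charge binds the same core more tightly.
Approximate IE_2 values (kJ/mol): Li 7298, K 3052.
Putting it together, IE_2: K < Li.

Li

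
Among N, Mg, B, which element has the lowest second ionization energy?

Mg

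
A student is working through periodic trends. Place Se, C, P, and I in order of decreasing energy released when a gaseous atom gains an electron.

Atoms with high Z_eff and room in the valence shell (especially the halogens) have the most exothermic electron affinities.
A diagonal step moves right (one effect) and down (the opposite effect) at once.
C > P: the two effects oppose for this pair; the down-group effect wins (122 vs 72 kJ/mol).
Se > C: the two effects oppose for this pair; the across-period effect wins (195 vs 122 kJ/mol).
I > Se: the two effects oppose for this pair; the across-period effect wins (295 vs 195 kJ/mol).
Tabulated electron affinity (kJ/mol): C 122, P 72, Se 195, I 295.
So from highest to lowest: I > Se > C > P.

I > Se > C > P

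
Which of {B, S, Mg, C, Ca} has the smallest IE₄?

S

IE_4 is the cost of taking one more electron from the +3 cation: B³⁺ is the bare [He] core; S³⁺ still has 3 valence electrons; Mg³⁺ is already 1 electron into the core; C³⁺ still has 1 valence electron; Ca³⁺ is already 1 electron into the core.
Breaking into a closed-shell core is much more expensive than removing a leftover valence electron — Ca, Mg and B have the largest IE_4 here.
Valence configurations: S³⁺ [Ne]3s²3p¹, C³⁺ [He]2s¹.
The numbers (kJ/mol): B 25026, S 4556, Mg 10543, C 6223, Ca 6491.
Overall IE_4 order: S < C < Ca < Mg < B.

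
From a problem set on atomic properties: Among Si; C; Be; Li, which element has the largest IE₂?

Li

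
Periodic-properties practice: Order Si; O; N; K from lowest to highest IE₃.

Si < K < N < O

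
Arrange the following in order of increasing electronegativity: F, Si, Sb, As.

Si < Sb < As < F

F is in period 2, group 17; Si is in period 3, group 14; As is in period 4, group 15; Sb is in period 5, group 15.
EN rises left→right (higher Z_eff, smaller atoms) and falls top→bottom (larger, more shielded atoms).
Here both period and group differ, so the two effects have to be weighed against each other.
Sb > Si: the two effects oppose for this pair; the across-period effect wins (2.05 vs 1.90).
As > Sb: As sits above Sb in group 15, so the down-group effect alone puts As higher.
F > As: both effects reinforce here, so F is clearly the higher of the two.
For reference (Pauling): F 3.98, Si 1.90, As 2.18, Sb 2.05.
So from lowest to highest: Si < Sb < As < F.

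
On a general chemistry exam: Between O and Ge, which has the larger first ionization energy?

O is in period 2, group 16; Ge is in period 4, group 14.
IE₁ increases left→right with effective nuclear charge and decreases top→bottom as the valence shell moves farther out.
Here both period and group differ, so the two effects have to be weighed against each other.
O > Ge: both effects reinforce here, so O is clearly the higher of the two.
Approximate values (kJ/mol): O 1314, Ge 762.
So O has the larger first ionization energy (O > Ge).

O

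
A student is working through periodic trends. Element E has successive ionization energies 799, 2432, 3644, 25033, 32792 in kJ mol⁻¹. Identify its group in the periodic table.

Look for the largest jump between consecutive ionization energies: IE4/IE3 ≈ 6.9, far larger than any earlier ratio.
That jump marks the point where a core electron is being removed. So the atom has 3 valence electrons.
A main-group element with 3 valence electrons is in group 13.

Group 13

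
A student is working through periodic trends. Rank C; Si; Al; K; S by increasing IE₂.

After 1 electron has been removed, what remains? C⁺ still has 3 valence electrons; Si⁺ still has 3 valence electrons; Al⁺ still has 2 valence electrons; K⁺ is the bare [Ar] core; S⁺ still has 5 valence electrons.
Pulling an electron out of a noble-gas core costs far more than removing a remaining valence electron, so K sits at the high end of IE_2.
Valence configurations: C⁺ [He]2s²2p¹, Si⁺ [Ne]3s²3p¹, Al⁺ [Ne]3s², S⁺ [Ne]3s²3p³.
Si⁺ loses a lone 3p electron whereas Al⁺ must break into a filled 3s² pair, so IE_2(Al) > IE_2(Si) even though Si has the higher nuclear charge.
The numbers (kJ/mol): C 2353, Si 1577, Al 1817, K 3052, S 2252.
So the second ionization energies run Si < Al < S < C < K.

Si, Al, S, C, K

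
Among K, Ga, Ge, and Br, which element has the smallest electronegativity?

K

K is in period 4, group 1; Ga is in period 4, group 13; Ge is in period 4, group 14; Br is in period 4, group 17.
Electronegativity increases across a period and decreases down a group, tracking effective nuclear charge and atomic size.
All lie in period 4, so electronegativity increases left to right.
The smallest electronegativity among these belongs to K.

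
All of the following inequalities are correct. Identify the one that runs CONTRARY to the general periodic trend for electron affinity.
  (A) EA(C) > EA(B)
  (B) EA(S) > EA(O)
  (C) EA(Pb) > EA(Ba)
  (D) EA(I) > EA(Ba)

The general trend: electron affinity increases across a period and decreases down a group.
(A) C (period 2, group 14) vs B (period 2, group 13): the stated order agrees with the simple trend.
(B) S (period 3, group 16) vs O (period 2, group 16): the stated order contradicts the simple trend.
(C) Pb (period 6, group 14) vs Ba (period 6, group 2): the stated order agrees with the simple trend.
(D) I (period 5, group 17) vs Ba (period 6, group 2): the stated order agrees with the simple trend.
The exception is (B): the compact 2p subshell of O repels the added electron more than S's larger 3p does.

(B)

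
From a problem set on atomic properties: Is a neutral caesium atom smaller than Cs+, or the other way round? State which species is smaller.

Forming Cs+ removes 1 electron from Cs. Fewer electrons for the same nuclear charge means less shielding and a higher Z_eff on the remaining electrons, and for main-group metals the entire outer shell is lost.
A cation is smaller than its parent atom: Cs+ < Cs.

Cs+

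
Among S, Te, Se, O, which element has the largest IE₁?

IE₁ increases left→right with effective nuclear charge and decreases top→bottom as the valence shell moves farther out.
All are in group 16, so first ionization energy increases up the group.
The largest IE₁ among these belongs to O.

O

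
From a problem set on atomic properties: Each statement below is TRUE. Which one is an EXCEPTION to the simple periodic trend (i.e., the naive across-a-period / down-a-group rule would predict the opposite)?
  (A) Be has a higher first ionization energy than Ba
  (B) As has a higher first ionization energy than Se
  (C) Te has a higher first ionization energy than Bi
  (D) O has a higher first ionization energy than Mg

The general trend: first ionization energy increases across a period and decreases down a group.
(A) Be (period 2, group 2) vs Ba (period 6, group 2): the stated order agrees with the simple trend.
(B) As (period 4, group 15) vs Se (period 4, group 16): the stated order contradicts the simple trend.
(C) Te (period 5, group 16) vs Bi (period 6, group 15): the stated order agrees with the simple trend.
(D) O (period 2, group 16) vs Mg (period 3, group 2): the stated order agrees with the simple trend.
The exception is (B): Se (4p⁴) ionizes more easily than half-filled As (4p³).

(B)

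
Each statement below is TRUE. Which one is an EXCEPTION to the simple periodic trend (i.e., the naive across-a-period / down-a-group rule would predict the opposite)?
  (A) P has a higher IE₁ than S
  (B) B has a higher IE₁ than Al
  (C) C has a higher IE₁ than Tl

(A)

The general trend: IE₁ increases across a period and decreases down a group.
(A) P (period 3, group 15) vs S (period 3, group 16): the stated order contradicts the simple trend.
(B) B (period 2, group 13) vs Al (period 3, group 13): the stated order agrees with the simple trend.
(C) C (period 2, group 14) vs Tl (period 6, group 13): the stated order agrees with the simple trend.
The exception is (A): S (3p⁴) ionizes more easily than half-filled P (3p³) because the paired 3p electron in S is pushed out by e⁻–e⁻ repulsion.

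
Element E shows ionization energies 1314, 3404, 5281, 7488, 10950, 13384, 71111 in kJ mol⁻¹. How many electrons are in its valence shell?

Look for the largest jump between consecutive ionization energies: IE7/IE6 ≈ 5.3, far larger than any earlier ratio.
That jump marks the point where a core electron is being removed. So the atom has 6 valence electrons.

6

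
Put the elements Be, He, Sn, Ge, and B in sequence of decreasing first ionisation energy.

He is in period 1, group 18; Be is in period 2, group 2; B is in period 2, group 13; Ge is in period 4, group 14; Sn is in period 5, group 14.
Across a period the outer electron is held more tightly (higher IE₁); down a group it sits in a higher shell, more shielded, and comes off more easily.
Here both period and group differ, so the two effects have to be weighed against each other.
Ge > Sn: Ge sits above Sn in group 14, so the down-group effect alone puts Ge higher.
B > Ge: the two effects oppose for this pair; the down-group effect wins (801 vs 762 kJ/mol).
Be > B: this pair runs against the simple trend — see the exception note.
He > Be: relative to Be, both the across-period and down-group shifts push He's first ionization energy up.
Note the exception: Be has a higher first ionization energy than B, contrary to the simple trend — removing B's lone 2p electron is easier than breaking Be's filled 2s².
Tabulated first ionization energy (kJ/mol): He 2372, Be 900, B 801, Ge 762, Sn 709.
So from highest to lowest: He > Be > B > Ge > Sn.

He > Be > B > Ge > Sn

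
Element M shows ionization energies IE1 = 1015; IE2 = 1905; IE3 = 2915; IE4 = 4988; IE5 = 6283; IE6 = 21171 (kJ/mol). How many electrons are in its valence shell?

Look for the largest jump between consecutive ionization energies: IE6/IE5 ≈ 3.4, far larger than any earlier ratio.
That jump marks the point where a core electron is being removed. So the atom has 5 valence electrons.

5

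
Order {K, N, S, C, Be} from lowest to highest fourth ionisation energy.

S < K < C < N < Be

The fourth ionization energy removes an electron from the +3 ion. For each element: K³⁺ is already 2 electrons into the core; N³⁺ still has 2 valence electrons; S³⁺ still has 3 valence electrons; C³⁺ still has 1 valence electron; Be³⁺ is already 1 electron into the core.
Usually core removal costs more than valence removal, but here the competition is close: a tightly held n=2 valence electron can cost more to remove than an n=3 core electron, so the actual values have to decide it.
Valence configurations: N³⁺ [He]2s², S³⁺ [Ne]3s²3p¹, C³⁺ [He]2s¹.
Tabulated IE_4 (kJ/mol): K 5877, N 7475, S 4556, C 6223, Be 21007.
So the fourth ionization energies run S < K < C < N < Be.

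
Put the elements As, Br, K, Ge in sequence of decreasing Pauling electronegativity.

Br, As, Ge, K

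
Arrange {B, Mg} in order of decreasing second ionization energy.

The second ionization energy removes an electron from the +1 ion. For each element: B⁺ still has 2 valence electrons; Mg⁺ still has 1 valence electron.
All are still removing valence electrons, so compare the +1 ions as you would atoms: IE_2 generally rises across a period (higher Z_eff) and falls down a group (larger shell), subject to the usual subshell exceptions.
Valence configurations: B⁺ [He]2s², Mg⁺ [Ne]3s¹.
Approximate IE_2 values (kJ/mol): B 2427, Mg 1451.
Overall IE_2 order: Mg < B.

B > Mg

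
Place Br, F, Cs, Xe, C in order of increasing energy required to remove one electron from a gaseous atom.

Cs, C, Br, Xe, F

Across a period the outer electron is held more tightly (higher IE₁); down a group it sits in a higher shell, more shielded, and comes off more easily.
Neither a single period nor a single group — weigh both effects.
C > Cs: relative to Cs, both the across-period and down-group shifts push C's first ionization energy up.
Br > C: period and group pull opposite ways; the across-period shift dominates (1140 vs 1086 kJ/mol).
Xe > Br: the two effects oppose for this pair; the across-period effect wins (1170 vs 1140 kJ/mol).
F > Xe: the two effects oppose for this pair; the down-group effect wins (1681 vs 1170 kJ/mol).
Tabulated first ionization energy (kJ/mol): C 1086, F 1681, Br 1140, Xe 1170, Cs 376.
So from lowest to highest: Cs < C < Br < Xe < F.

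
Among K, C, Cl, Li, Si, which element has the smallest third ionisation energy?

Si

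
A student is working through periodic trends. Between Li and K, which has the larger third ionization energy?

Li

Consider each +2 ion: Li²⁺ is already 1 electron into the core; K²⁺ is already 1 electron into the core.
All of these are removing an electron from a noble-gas core or deeper; the smaller core (lower principal quantum number) is held far more tightly, and within a period the higher nuclear charge binds the same core more tightly.
The numbers (kJ/mol): Li 11815, K 4420.
Overall IE_3 order: K < Li.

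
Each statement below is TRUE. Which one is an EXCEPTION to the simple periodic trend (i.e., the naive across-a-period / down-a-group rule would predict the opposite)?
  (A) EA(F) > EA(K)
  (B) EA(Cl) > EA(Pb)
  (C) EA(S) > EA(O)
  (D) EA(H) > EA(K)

The general trend: electron affinity increases across a period and decreases down a group.
(A) F (period 2, group 17) vs K (period 4, group 1): the stated order agrees with the simple trend.
(B) Cl (period 3, group 17) vs Pb (period 6, group 14): the stated order agrees with the simple trend.
(C) S (period 3, group 16) vs O (period 2, group 16): the stated order contradicts the simple trend.
(D) H (period 1, group 1) vs K (period 4, group 1): the stated order agrees with the simple trend.
The exception is (C): the compact 2p subshell of O repels the added electron more than S's larger 3p does.

(C)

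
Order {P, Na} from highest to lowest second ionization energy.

Na > P

After 1 electron has been removed, what remains? P⁺ still has 4 valence electrons; Na⁺ is the bare [Ne] core.
Breaking into a closed-shell core is much more expensive than removing a leftover valence electron — Na has the largest IE_2 here.
Tabulated IE_2 (kJ/mol): P 1907, Na 4562.
Putting it together, IE_2: P < Na.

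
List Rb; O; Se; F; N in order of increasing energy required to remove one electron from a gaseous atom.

Rb < Se < O < N < F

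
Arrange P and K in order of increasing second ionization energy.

IE_2 is the cost of taking one more electron from the +1 cation: P⁺ still has 4 valence electrons; K⁺ is the bare [Ar] core.
Pulling an electron out of a noble-gas core costs far more than removing a remaining valence electron, so K sits at the high end of IE_2.
Approximate IE_2 values (kJ/mol): P 1907, K 3052.
Hence IE_2: P < K.

P, K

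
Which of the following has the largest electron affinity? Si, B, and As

Si

B is in period 2, group 13; Si is in period 3, group 14; As is in period 4, group 15.
Electron affinity generally becomes more exothermic across a period toward the halogens and less exothermic down a group.
A diagonal step moves right (one effect) and down (the opposite effect) at once.
As > B: period and group pull opposite ways; the across-period shift dominates (78 vs 27 kJ/mol).
Si > As: the two effects oppose for this pair; the down-group effect wins (134 vs 78 kJ/mol).
For reference (kJ/mol): B 27, Si 134, As 78.
The largest electron affinity among these belongs to Si.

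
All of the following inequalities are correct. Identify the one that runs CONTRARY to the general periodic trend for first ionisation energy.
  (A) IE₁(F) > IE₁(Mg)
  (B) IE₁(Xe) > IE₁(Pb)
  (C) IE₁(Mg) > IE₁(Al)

The general trend: first ionisation energy increases across a period and decreases down a group.
(A) F (period 2, group 17) vs Mg (period 3, group 2): the stated order agrees with the simple trend.
(B) Xe (period 5, group 18) vs Pb (period 6, group 14): the stated order agrees with the simple trend.
(C) Mg (period 3, group 2) vs Al (period 3, group 13): the stated order contradicts the simple trend.
The exception is (C): Al's single 3p electron is easier to remove than one from Mg's filled 3s².

(C)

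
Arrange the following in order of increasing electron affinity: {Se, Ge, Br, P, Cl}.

P < Ge < Se < Br < Cl

P is in period 3, group 15; Cl is in period 3, group 17; Ge is in period 4, group 14; Se is in period 4, group 16; Br is in period 4, group 17.
Electron affinity generally becomes more exothermic across a period toward the halogens and less exothermic down a group.
Neither a single period nor a single group — weigh both effects.
Ge > P: this pair runs against the simple trend — see the exception note.
Se > Ge: Se lies to the right of Ge in period 4, so the across-period effect alone puts Se higher.
Br > Se: both are in period 4; the period trend gives Br the larger value.
Cl > Br: Cl sits above Br in group 17, so the down-group effect alone puts Cl higher.
Note the exception: Ge has a higher electron affinity than P, contrary to the simple trend — adding an electron to P's half-filled np³ subshell costs electron-pairing energy.
For reference (kJ/mol): P 72, Cl 349, Ge 119, Se 195, Br 325.
So from lowest to highest: P < Ge < Se < Br < Cl.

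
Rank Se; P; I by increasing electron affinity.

P < Se < I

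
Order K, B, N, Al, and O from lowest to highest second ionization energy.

IE_2 is the cost of taking one more electron from the +1 cation: K⁺ is the bare [Ar] core; B⁺ still has 2 valence electrons; N⁺ still has 4 valence electrons; Al⁺ still has 2 valence electrons; O⁺ still has 5 valence electrons.
Usually core removal costs more than valence removal, but here the competition is close: a tightly held n=2 valence electron can cost more to remove than an n=3 core electron, so the actual values have to decide it.
Valence configurations: B⁺ [He]2s², N⁺ [He]2s²2p², Al⁺ [Ne]3s², O⁺ [He]2s²2p³.
Approximate IE_2 values (kJ/mol): K 3052, B 2427, N 2856, Al 1817, O 3388.
So the second ionization energies run Al < B < N < K < O.

Al, B, N, K, O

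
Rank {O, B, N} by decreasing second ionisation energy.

O > N > B

IE_2 is the cost of taking one more electron from the +1 cation: O⁺ still has 5 valence electrons; B⁺ still has 2 valence electrons; N⁺ still has 4 valence electrons.
All are still removing valence electrons, so compare the +1 ions as you would atoms: IE_2 generally rises across a period (higher Z_eff) and falls down a group (larger shell), subject to the usual subshell exceptions.
Valence configurations: O⁺ [He]2s²2p³, B⁺ [He]2s², N⁺ [He]2s²2p².
Approximate IE_2 values (kJ/mol): O 3388, B 2427, N 2856.
Hence IE_2: B < N < O.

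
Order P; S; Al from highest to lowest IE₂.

S > P > Al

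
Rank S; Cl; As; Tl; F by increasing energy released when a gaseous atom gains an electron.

F is in period 2, group 17; S is in period 3, group 16; Cl is in period 3, group 17; As is in period 4, group 15; Tl is in period 6, group 13.
EA tends to increase across a period and decrease down a group, though the pattern is less regular than for IE or radius.
Here both period and group differ, so the two effects have to be weighed against each other.
As > Tl: both effects reinforce here, so As is clearly the higher of the two.
S > As: relative to As, both the across-period and down-group shifts push S's electron affinity up.
F > S: both effects reinforce here, so F is clearly the higher of the two.
Cl > F: this pair runs against the simple trend — see the exception note.
Note the exception: Cl has a higher electron affinity than F, contrary to the simple trend — F's small 2p subshell makes the incoming electron feel strong e⁻–e⁻ repulsion, so Cl actually releases more energy on gaining an electron.
Tabulated electron affinity (kJ/mol): F 328, S 200, Cl 349, As 78, Tl 19.
So from lowest to highest: Tl < As < S < F < Cl.

Tl, As, S, F, Cl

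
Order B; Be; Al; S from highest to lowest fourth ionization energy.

B > Be > Al > S

IE_4 is the cost of taking one more electron from the +3 cation: B³⁺ is the bare [He] core; Be³⁺ is already 1 electron into the core; Al³⁺ is the bare [Ne] core; S³⁺ still has 3 valence electrons.
Breaking into a closed-shell core is much more expensive than removing a leftover valence electron — Al, Be and B have the largest IE_4 here.
The numbers (kJ/mol): B 25026, Be 21007, Al 11577, S 4556.
So the fourth ionization energies run S < Al < Be < B.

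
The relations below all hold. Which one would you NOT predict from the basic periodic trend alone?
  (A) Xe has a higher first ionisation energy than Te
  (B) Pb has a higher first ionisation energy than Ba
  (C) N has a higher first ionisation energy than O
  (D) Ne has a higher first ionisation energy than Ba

(C)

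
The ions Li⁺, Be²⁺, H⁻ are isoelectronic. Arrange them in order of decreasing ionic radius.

All of these have 2 electrons, so size is governed by nuclear charge alone: the more protons, the stronger the pull on the same electron cloud, and the smaller the ion.
Nuclear charges: Be²⁺ (Z=4), Li⁺ (Z=3), H⁻ (Z=1).
Largest to smallest: H⁻ > Li⁺ > Be²⁺.

H⁻, Li⁺, Be²⁺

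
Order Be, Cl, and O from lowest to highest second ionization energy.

Be, Cl, O

IE_2 is the cost of taking one more electron from the +1 cation: Be⁺ still has 1 valence electron; Cl⁺ still has 6 valence electrons; O⁺ still has 5 valence electrons.
All are still removing valence electrons, so compare the +1 ions as you would atoms: IE_2 generally rises across a period (higher Z_eff) and falls down a group (larger shell), subject to the usual subshell exceptions.
Valence configurations: Be⁺ [He]2s¹, Cl⁺ [Ne]3s²3p⁴, O⁺ [He]2s²2p³.
Tabulated IE_2 (kJ/mol): Be 1757, Cl 2298, O 3388.
Putting it together, IE_2: Be < Cl < O.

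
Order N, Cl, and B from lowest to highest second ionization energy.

Cl < B < N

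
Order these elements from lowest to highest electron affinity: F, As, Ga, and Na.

Ga < Na < As < F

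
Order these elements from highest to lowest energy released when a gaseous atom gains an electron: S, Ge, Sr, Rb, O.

O is in period 2, group 16; S is in period 3, group 16; Ge is in period 4, group 14; Rb is in period 5, group 1; Sr is in period 5, group 2.
Atoms with high Z_eff and room in the valence shell (especially the halogens) have the most exothermic electron affinities.
Neither a single period nor a single group — weigh both effects.
Rb > Sr: this pair runs against the simple trend — see the exception note.
Ge > Rb: relative to Rb, both the across-period and down-group shifts push Ge's electron affinity up.
O > Ge: both effects reinforce here, so O is clearly the higher of the two.
S > O: this pair runs against the simple trend — see the exception note.
Note the exception: Rb has a higher electron affinity than Sr, contrary to the simple trend — adding an electron to Sr (ns²) has to open a new, higher-energy np subshell, which is unfavourable.
Note the exception: S has a higher electron affinity than O, contrary to the simple trend — the compact 2p subshell of O repels the added electron more than S's larger 3p does.
Tabulated electron affinity (kJ/mol): O 141, S 200, Ge 119, Rb 47, Sr 5.
So from highest to lowest: S > O > Ge > Rb > Sr.

S > O > Ge > Rb > Sr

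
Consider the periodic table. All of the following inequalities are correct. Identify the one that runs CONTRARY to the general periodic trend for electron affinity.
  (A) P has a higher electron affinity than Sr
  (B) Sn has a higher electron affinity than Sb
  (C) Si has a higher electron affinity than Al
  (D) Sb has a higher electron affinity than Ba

(B)

The general trend: electron affinity increases across a period and decreases down a group.
(A) P (period 3, group 15) vs Sr (period 5, group 2): the stated order agrees with the simple trend.
(B) Sn (period 5, group 14) vs Sb (period 5, group 15): the stated order contradicts the simple trend.
(C) Si (period 3, group 14) vs Al (period 3, group 13): the stated order agrees with the simple trend.
(D) Sb (period 5, group 15) vs Ba (period 6, group 2): the stated order agrees with the simple trend.
The exception is (B): adding an electron to Sb's half-filled 5p³ is unfavourable, so Sn has the more exothermic EA.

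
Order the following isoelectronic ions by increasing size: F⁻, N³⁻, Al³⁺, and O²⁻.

All of these have 10 electrons, so size is governed by nuclear charge alone: the more protons, the stronger the pull on the same electron cloud, and the smaller the ion.
Nuclear charges: Al³⁺ (Z=13), F⁻ (Z=9), O²⁻ (Z=8), N³⁻ (Z=7).
Smallest to largest: Al³⁺ < F⁻ < O²⁻ < N³⁻.

Al³⁺, F⁻, O²⁻, N³⁻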